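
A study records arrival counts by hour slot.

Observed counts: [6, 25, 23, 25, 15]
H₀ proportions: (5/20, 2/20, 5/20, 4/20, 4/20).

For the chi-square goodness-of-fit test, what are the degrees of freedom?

df = k − 1 = 5 − 1 = 4

degrees of freedom = 4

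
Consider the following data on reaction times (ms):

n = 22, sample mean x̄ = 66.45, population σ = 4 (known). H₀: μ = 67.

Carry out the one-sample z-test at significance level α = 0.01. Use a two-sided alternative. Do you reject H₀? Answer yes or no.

reject H₀: no

SE = σ/√n = 4/√22 = 0.8528
z = (x̄−μ₀)/SE = (66.45−67)/0.8528 = -0.6449
p-value (two-sided) = 0.51897
At α=0.01: p ≥ α → fail to reject H₀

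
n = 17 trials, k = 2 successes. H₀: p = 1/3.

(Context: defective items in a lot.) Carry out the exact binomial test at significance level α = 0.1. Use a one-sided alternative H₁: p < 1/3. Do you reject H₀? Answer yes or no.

Exact binomial: n=17, k=2, p₀=1/3=0.3333
P(X≤2) from Σ C(n,i)·p₀^i·(1−p₀)^(n−i)
p-value (one-sided, H₁ less) = 0.04415
At α=0.1: p < α → reject H₀

reject H₀: yes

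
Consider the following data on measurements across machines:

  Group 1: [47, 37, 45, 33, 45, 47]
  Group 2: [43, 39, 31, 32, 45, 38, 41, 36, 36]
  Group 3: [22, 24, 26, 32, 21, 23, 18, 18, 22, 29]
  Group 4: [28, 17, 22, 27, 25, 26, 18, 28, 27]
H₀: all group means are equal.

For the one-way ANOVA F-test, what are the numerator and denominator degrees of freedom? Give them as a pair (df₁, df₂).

k = 4 groups, N = 34 total
df = (k−1, N−k) = (4−1, 34−4) = (3, 30)

degrees of freedom = [3, 30]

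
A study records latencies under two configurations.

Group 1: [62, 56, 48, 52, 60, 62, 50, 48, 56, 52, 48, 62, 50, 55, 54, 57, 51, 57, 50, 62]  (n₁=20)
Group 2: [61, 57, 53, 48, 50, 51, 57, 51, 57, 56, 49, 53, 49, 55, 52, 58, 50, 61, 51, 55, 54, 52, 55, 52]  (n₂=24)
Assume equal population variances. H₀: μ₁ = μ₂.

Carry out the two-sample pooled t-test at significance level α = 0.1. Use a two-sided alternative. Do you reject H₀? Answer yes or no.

reject H₀: no

x̄₁=54.600, s₁=5.051, n₁=20
x̄₂=53.625, s₂=3.633, n₂=24
s_p² = [19·5.051² + 23·3.633²]/42 = 18.7720
SE = √(s_p²·(1/20+1/24)) = 1.3118
t = (54.600−53.625)/1.3118 = 0.7433
df = 42
p-value (two-sided) = 0.46146
At α=0.1: p ≥ α → fail to reject H₀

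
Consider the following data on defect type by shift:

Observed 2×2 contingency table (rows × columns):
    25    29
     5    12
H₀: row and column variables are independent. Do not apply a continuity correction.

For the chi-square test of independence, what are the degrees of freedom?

df = (r−1)(c−1) = (2−1)·(2−1) = 1

degrees of freedom = 1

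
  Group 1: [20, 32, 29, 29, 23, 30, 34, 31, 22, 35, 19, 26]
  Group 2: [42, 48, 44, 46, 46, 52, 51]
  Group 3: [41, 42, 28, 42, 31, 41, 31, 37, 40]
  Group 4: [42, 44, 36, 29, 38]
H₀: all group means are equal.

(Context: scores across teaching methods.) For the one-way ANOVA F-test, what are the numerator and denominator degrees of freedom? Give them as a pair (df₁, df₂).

degrees of freedom = [3, 29]

k = 4 groups, N = 33 total
df = (k−1, N−k) = (4−1, 33−4) = (3, 29)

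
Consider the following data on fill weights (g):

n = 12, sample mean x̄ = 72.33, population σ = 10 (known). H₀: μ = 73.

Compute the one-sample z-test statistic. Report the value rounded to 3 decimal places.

test statistic = -0.232

SE = σ/√n = 10/√12 = 2.8868
z = (x̄−μ₀)/SE = (72.33−73)/2.8868 = -0.2321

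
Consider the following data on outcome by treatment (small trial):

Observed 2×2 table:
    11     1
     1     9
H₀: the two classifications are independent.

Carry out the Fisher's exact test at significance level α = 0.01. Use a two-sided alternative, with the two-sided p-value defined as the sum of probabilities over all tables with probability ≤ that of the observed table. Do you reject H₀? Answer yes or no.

reject H₀: yes

Margins: r₁=12, r₂=10, c₁=12, c₂=10, n=22
p_obs = C(12,11)·C(10,1)/C(22,12); sum pmf over tables with pmf ≤ p_obs
p-value (two-sided) = 0.00029
At α=0.01: p < α → reject H₀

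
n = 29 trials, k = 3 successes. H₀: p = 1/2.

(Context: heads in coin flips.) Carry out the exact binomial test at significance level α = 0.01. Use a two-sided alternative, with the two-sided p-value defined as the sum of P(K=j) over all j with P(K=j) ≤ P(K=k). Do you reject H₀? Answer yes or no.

reject H₀: yes

Exact binomial: n=29, k=3, p₀=1/2=0.5000
P(X=j) = C(n,j)·p₀^j·(1−p₀)^(n−j); p = Σ P(X=j) over j with P(X=j) ≤ P(X=3)
p-value (two-sided) = 0.00002
At α=0.01: p < α → reject H₀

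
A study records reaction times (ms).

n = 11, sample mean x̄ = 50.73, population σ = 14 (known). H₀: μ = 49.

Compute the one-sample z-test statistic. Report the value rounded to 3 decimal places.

SE = σ/√n = 14/√11 = 4.2212
z = (x̄−μ₀)/SE = (50.73−49)/4.2212 = 0.4098

test statistic = 0.410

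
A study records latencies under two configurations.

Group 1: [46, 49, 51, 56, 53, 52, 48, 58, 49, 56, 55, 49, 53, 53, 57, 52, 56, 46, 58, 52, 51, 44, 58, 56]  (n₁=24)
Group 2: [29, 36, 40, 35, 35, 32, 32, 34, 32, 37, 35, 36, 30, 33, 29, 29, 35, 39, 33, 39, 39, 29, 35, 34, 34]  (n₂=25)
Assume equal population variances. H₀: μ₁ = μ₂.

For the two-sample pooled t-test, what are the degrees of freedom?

df = n₁ + n₂ − 2 = 24 + 25 − 2 = 47

degrees of freedom = 47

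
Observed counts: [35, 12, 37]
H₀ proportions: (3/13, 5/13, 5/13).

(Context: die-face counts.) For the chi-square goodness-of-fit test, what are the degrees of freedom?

df = k − 1 = 3 − 1 = 2

degrees of freedom = 2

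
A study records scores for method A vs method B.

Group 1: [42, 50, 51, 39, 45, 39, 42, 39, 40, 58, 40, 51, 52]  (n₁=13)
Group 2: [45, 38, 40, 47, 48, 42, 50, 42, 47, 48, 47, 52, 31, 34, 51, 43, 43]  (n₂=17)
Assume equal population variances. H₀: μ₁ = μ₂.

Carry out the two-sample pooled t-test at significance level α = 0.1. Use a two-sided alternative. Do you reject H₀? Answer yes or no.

x̄₁=45.231, s₁=6.392, n₁=13
x̄₂=44.000, s₂=5.809, n₂=17
s_p² = [12·6.392² + 16·5.809²]/28 = 36.7967
SE = √(s_p²·(1/13+1/17)) = 2.2350
t = (45.231−44.000)/2.2350 = 0.5507
df = 28
p-value (two-sided) = 0.58621
At α=0.1: p ≥ α → fail to reject H₀

reject H₀: no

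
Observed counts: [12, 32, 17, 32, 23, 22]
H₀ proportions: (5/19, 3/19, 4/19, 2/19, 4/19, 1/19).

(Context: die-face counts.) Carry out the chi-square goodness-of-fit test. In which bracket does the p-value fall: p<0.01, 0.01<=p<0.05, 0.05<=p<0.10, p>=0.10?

n = 138; E_i = n·p_i = [36.32, 21.79, 29.05, 14.53, 29.05, 7.26]
χ² = (12−36.32)²/36.32 + (32−21.79)²/21.79 + (17−29.05)²/29.05 + (32−14.53)²/14.53 + (23−29.05)²/29.05 + (22−7.26)²/7.26 = 78.2466
df = 5
p-value (upper-tail) = 0.00000
→ bracket: p<0.01

p-value bracket: p<0.01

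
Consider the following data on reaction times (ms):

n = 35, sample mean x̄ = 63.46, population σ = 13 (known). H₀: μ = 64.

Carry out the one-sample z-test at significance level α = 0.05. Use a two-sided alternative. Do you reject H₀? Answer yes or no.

SE = σ/√n = 13/√35 = 2.1974
z = (x̄−μ₀)/SE = (63.46−64)/2.1974 = -0.2457
p-value (two-sided) = 0.80588
At α=0.05: p ≥ α → fail to reject H₀

reject H₀: no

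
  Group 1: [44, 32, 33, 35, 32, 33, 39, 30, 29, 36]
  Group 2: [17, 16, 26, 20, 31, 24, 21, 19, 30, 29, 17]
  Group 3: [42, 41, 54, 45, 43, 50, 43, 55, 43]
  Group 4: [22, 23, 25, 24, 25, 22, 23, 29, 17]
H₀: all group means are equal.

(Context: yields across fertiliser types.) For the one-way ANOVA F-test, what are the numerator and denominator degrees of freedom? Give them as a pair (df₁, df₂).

degrees of freedom = [3, 35]

k = 4 groups, N = 39 total
df = (k−1, N−k) = (4−1, 39−4) = (3, 35)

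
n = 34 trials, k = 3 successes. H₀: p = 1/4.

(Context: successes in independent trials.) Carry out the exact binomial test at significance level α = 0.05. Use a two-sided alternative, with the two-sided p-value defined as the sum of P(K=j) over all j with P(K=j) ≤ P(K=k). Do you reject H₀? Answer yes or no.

Exact binomial: n=34, k=3, p₀=1/4=0.2500
P(X=j) = C(n,j)·p₀^j·(1−p₀)^(n−j); p = Σ P(X=j) over j with P(X=j) ≤ P(X=3)
p-value (two-sided) = 0.02841
At α=0.05: p < α → reject H₀

reject H₀: yes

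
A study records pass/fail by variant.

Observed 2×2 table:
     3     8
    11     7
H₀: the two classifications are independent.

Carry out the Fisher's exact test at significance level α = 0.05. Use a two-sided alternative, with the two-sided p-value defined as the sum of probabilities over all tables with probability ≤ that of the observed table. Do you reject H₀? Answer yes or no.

Margins: r₁=11, r₂=18, c₁=14, c₂=15, n=29
p_obs = C(11,3)·C(18,11)/C(29,14); sum pmf over tables with pmf ≤ p_obs
p-value (two-sided) = 0.12814
At α=0.05: p ≥ α → fail to reject H₀

reject H₀: no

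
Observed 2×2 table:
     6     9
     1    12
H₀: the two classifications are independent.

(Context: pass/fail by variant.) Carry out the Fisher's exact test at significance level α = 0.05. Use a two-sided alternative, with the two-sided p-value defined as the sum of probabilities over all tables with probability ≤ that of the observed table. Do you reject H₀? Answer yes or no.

Margins: r₁=15, r₂=13, c₁=7, c₂=21, n=28
p_obs = C(15,6)·C(13,1)/C(28,7); sum pmf over tables with pmf ≤ p_obs
p-value (two-sided) = 0.08357
At α=0.05: p ≥ α → fail to reject H₀

reject H₀: no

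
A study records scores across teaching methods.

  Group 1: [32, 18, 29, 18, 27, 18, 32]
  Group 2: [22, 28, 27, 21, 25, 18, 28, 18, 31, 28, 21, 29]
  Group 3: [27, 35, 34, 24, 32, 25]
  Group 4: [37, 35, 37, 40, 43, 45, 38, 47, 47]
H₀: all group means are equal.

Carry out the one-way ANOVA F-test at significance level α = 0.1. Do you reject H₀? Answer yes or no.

reject H₀: yes

Group means [24.86, 24.67, 29.50, 41.00], grand mean 29.882
SSB = Σnᵢ(x̄ᵢ−x̄)² = 1616.506; SSW = ΣΣ(x−x̄ᵢ)² = 769.024
MSB = 1616.506/3 = 538.8352; MSW = 769.024/30 = 25.6341
F = MSB/MSW = 21.0202
df = (3, 30)
p-value (upper-tail) = 0.00000
At α=0.1: p < α → reject H₀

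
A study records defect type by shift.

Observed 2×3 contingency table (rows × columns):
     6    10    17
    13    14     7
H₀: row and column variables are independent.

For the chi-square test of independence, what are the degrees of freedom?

df = (r−1)(c−1) = (2−1)·(3−1) = 2

degrees of freedom = 2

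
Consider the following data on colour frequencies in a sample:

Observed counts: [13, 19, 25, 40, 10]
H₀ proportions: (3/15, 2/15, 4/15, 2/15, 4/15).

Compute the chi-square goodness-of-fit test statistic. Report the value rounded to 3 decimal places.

n = 107; E_i = n·p_i = [21.40, 14.27, 28.53, 14.27, 28.53]
χ² = (13−21.40)²/21.40 + (19−14.27)²/14.27 + (25−28.53)²/28.53 + (40−14.27)²/14.27 + (10−28.53)²/28.53 = 63.7593
df = 4

test statistic = 63.759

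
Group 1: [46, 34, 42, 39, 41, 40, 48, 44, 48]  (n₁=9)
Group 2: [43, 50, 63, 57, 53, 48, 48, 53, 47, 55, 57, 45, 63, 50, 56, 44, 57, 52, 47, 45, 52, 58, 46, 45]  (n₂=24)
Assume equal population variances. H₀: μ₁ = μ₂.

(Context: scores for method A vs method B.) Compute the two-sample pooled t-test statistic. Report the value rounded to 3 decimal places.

test statistic = -4.129

x̄₁=42.444, s₁=4.586, n₁=9
x̄₂=51.417, s₂=5.860, n₂=24
s_p² = [8·4.586² + 23·5.860²]/31 = 30.9050
SE = √(s_p²·(1/9+1/24)) = 2.1729
t = (42.444−51.417)/2.1729 = -4.1291
df = 31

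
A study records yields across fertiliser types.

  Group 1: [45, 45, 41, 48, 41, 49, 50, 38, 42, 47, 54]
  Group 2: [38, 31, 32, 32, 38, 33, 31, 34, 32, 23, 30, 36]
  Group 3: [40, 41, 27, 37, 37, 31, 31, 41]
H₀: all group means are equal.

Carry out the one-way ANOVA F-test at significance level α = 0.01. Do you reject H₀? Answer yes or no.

reject H₀: yes

Group means [45.45, 32.50, 35.62], grand mean 37.903
SSB = Σnᵢ(x̄ᵢ−x̄)² = 1019.107; SSW = ΣΣ(x−x̄ᵢ)² = 597.602
MSB = 1019.107/2 = 509.5537; MSW = 597.602/28 = 21.3429
F = MSB/MSW = 23.8746
df = (2, 28)
p-value (upper-tail) = 0.00000
At α=0.01: p < α → reject H₀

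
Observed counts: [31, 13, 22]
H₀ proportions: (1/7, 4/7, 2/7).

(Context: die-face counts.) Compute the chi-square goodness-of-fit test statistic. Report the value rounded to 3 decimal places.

n = 66; E_i = n·p_i = [9.43, 37.71, 18.86]
χ² = (31−9.43)²/9.43 + (13−37.71)²/37.71 + (22−18.86)²/18.86 = 66.0720
df = 2

test statistic = 66.072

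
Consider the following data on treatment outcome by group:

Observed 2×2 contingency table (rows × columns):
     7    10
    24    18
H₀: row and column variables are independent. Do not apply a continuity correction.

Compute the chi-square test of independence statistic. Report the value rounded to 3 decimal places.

test statistic = 1.237

Row totals [17, 42], col totals [31, 28], n=59
χ² = (7−8.93)²/8.93 + (10−8.07)²/8.07 + (24−22.07)²/22.07 + (18−19.93)²/19.93 = 1.2372
df = 1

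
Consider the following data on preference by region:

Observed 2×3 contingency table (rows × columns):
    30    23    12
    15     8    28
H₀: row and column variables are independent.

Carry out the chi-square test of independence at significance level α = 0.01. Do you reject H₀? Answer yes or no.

reject H₀: yes

Row totals [65, 51], col totals [45, 31, 40], n=116
χ² = (30−25.22)²/25.22 + (23−17.37)²/17.37 + (12−22.41)²/22.41 + (15−19.78)²/19.78 + (8−13.63)²/13.63 + (28−17.59)²/17.59 = 17.2192
df = 2
p-value (upper-tail) = 0.00018
At α=0.01: p < α → reject H₀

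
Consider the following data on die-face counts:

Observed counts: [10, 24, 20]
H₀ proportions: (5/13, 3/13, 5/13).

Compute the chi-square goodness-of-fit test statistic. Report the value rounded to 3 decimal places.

n = 54; E_i = n·p_i = [20.77, 12.46, 20.77]
χ² = (10−20.77)²/20.77 + (24−12.46)²/12.46 + (20−20.77)²/20.77 = 16.2963
df = 2

test statistic = 16.296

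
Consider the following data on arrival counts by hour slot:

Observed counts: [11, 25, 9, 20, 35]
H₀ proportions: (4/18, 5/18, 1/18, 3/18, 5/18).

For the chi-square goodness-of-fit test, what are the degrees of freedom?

df = k − 1 = 5 − 1 = 4

degrees of freedom = 4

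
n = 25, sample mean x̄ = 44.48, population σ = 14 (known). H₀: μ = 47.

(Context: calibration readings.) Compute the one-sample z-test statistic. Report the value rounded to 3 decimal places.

SE = σ/√n = 14/√25 = 2.8000
z = (x̄−μ₀)/SE = (44.48−47)/2.8000 = -0.9000

test statistic = -0.900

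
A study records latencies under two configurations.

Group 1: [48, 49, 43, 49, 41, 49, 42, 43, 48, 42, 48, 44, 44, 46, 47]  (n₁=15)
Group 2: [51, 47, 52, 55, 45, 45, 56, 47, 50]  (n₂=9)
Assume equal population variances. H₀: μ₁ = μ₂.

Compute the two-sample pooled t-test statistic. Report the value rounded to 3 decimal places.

x̄₁=45.533, s₁=2.924, n₁=15
x̄₂=49.778, s₂=4.086, n₂=9
s_p² = [14·2.924² + 8·4.086²]/22 = 11.5131
SE = √(s_p²·(1/15+1/9)) = 1.4307
t = (45.533−49.778)/1.4307 = -2.9668
df = 22

test statistic = -2.967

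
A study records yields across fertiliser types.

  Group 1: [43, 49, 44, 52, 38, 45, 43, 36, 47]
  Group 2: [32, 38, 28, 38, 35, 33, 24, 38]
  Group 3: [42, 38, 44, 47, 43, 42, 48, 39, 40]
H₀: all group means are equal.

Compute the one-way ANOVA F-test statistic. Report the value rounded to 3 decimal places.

test statistic = 13.792

Group means [44.11, 33.25, 42.56], grand mean 40.231
SSB = Σnᵢ(x̄ᵢ−x̄)² = 574.004; SSW = ΣΣ(x−x̄ᵢ)² = 478.611
MSB = 574.004/2 = 287.0021; MSW = 478.611/23 = 20.8092
F = MSB/MSW = 13.7921
df = (2, 23)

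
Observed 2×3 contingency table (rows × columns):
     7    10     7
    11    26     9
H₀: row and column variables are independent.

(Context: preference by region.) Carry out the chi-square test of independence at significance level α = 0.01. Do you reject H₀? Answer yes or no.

Row totals [24, 46], col totals [18, 36, 16], n=70
χ² = (7−6.17)²/6.17 + (10−12.34)²/12.34 + (7−5.49)²/5.49 + (11−11.83)²/11.83 + (26−23.66)²/23.66 + (9−10.51)²/10.51 = 1.4821
df = 2
p-value (upper-tail) = 0.47661
At α=0.01: p ≥ α → fail to reject H₀

reject H₀: no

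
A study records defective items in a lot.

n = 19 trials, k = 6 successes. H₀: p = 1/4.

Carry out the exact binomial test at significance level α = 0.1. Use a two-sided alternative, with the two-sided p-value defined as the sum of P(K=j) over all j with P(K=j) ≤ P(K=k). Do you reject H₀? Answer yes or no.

reject H₀: no

Exact binomial: n=19, k=6, p₀=1/4=0.2500
P(X=j) = C(n,j)·p₀^j·(1−p₀)^(n−j); p = Σ P(X=j) over j with P(X=j) ≤ P(X=6)
p-value (two-sided) = 0.59534
At α=0.1: p ≥ α → fail to reject H₀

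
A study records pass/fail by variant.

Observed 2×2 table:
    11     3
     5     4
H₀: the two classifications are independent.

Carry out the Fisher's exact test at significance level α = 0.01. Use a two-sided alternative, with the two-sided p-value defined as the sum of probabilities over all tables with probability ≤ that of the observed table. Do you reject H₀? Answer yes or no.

Margins: r₁=14, r₂=9, c₁=16, c₂=7, n=23
p_obs = C(14,11)·C(9,5)/C(23,16); sum pmf over tables with pmf ≤ p_obs
p-value (two-sided) = 0.36304
At α=0.01: p ≥ α → fail to reject H₀

reject H₀: no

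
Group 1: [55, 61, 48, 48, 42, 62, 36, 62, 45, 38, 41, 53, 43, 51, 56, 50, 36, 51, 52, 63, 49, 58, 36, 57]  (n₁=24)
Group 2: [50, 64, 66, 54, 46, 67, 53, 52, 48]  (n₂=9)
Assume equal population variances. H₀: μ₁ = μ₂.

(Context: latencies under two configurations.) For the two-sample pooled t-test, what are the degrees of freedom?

degrees of freedom = 31

df = n₁ + n₂ − 2 = 24 + 9 − 2 = 31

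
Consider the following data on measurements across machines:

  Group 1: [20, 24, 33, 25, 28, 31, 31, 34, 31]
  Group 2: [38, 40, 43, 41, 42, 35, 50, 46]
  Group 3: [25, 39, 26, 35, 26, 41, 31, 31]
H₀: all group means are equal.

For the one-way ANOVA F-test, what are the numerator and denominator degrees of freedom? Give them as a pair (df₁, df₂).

k = 3 groups, N = 25 total
df = (k−1, N−k) = (3−1, 25−3) = (2, 22)

degrees of freedom = [2, 22]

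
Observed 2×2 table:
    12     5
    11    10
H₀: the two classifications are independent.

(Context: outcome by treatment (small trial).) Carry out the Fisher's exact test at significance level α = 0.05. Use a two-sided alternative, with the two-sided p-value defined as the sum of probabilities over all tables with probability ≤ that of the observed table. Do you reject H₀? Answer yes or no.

Margins: r₁=17, r₂=21, c₁=23, c₂=15, n=38
p_obs = C(17,12)·C(21,11)/C(38,23); sum pmf over tables with pmf ≤ p_obs
p-value (two-sided) = 0.32637
At α=0.05: p ≥ α → fail to reject H₀

reject H₀: no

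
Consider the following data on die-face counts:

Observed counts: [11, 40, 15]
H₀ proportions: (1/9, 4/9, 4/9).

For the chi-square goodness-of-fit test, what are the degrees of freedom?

df = k − 1 = 3 − 1 = 2

degrees of freedom = 2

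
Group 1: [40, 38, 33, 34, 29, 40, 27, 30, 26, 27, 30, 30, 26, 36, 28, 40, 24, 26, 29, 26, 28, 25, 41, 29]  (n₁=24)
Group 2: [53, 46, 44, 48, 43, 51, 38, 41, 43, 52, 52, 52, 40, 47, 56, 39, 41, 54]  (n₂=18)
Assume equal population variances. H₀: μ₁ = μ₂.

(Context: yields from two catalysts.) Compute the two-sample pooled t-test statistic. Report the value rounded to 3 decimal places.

x̄₁=30.917, s₁=5.437, n₁=24
x̄₂=46.667, s₂=5.760, n₂=18
s_p² = [23·5.437² + 17·5.760²]/40 = 31.0958
SE = √(s_p²·(1/24+1/18)) = 1.7387
t = (30.917−46.667)/1.7387 = -9.0583
df = 40

test statistic = -9.058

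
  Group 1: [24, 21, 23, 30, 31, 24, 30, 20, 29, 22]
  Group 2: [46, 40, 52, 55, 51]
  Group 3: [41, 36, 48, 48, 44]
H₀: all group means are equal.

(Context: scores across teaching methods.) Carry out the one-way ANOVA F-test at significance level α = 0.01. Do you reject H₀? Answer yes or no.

reject H₀: yes

Group means [25.40, 48.80, 43.40], grand mean 35.750
SSB = Σnᵢ(x̄ᵢ−x̄)² = 2215.350; SSW = ΣΣ(x−x̄ᵢ)² = 398.400
MSB = 2215.350/2 = 1107.6750; MSW = 398.400/17 = 23.4353
F = MSB/MSW = 47.2652
df = (2, 17)
p-value (upper-tail) = 0.00000
At α=0.01: p < α → reject H₀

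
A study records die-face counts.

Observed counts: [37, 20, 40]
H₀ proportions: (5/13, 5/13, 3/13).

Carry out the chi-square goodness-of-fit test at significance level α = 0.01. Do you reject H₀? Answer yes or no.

n = 97; E_i = n·p_i = [37.31, 37.31, 22.38]
χ² = (37−37.31)²/37.31 + (20−37.31)²/37.31 + (40−22.38)²/22.38 = 21.8942
df = 2
p-value (upper-tail) = 0.00002
At α=0.01: p < α → reject H₀

reject H₀: yes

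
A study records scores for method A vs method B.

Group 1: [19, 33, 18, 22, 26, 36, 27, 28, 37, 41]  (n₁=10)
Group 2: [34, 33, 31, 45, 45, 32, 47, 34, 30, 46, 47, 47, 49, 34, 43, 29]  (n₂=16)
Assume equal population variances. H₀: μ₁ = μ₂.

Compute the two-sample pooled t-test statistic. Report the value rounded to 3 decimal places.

x̄₁=28.700, s₁=7.861, n₁=10
x̄₂=39.125, s₂=7.455, n₂=16
s_p² = [9·7.861² + 15·7.455²]/24 = 57.9104
SE = √(s_p²·(1/10+1/16)) = 3.0676
t = (28.700−39.125)/3.0676 = -3.3984
df = 24

test statistic = -3.398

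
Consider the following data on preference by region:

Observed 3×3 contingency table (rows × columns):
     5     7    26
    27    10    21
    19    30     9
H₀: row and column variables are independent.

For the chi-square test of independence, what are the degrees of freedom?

df = (r−1)(c−1) = (3−1)·(3−1) = 4

degrees of freedom = 4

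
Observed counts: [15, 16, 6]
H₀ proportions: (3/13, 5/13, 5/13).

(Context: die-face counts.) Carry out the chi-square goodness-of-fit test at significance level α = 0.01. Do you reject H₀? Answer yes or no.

n = 37; E_i = n·p_i = [8.54, 14.23, 14.23]
χ² = (15−8.54)²/8.54 + (16−14.23)²/14.23 + (6−14.23)²/14.23 = 9.8703
df = 2
p-value (upper-tail) = 0.00719
At α=0.01: p < α → reject H₀

reject H₀: yes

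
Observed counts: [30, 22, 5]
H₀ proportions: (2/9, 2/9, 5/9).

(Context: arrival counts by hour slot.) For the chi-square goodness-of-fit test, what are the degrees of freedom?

df = k − 1 = 3 − 1 = 2

degrees of freedom = 2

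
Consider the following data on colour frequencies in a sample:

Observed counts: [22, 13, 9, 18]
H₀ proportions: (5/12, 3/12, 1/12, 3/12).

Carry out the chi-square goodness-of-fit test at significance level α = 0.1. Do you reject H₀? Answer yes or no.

n = 62; E_i = n·p_i = [25.83, 15.50, 5.17, 15.50]
χ² = (22−25.83)²/25.83 + (13−15.50)²/15.50 + (9−5.17)²/5.17 + (18−15.50)²/15.50 = 4.2194
df = 3
p-value (upper-tail) = 0.23873
At α=0.1: p ≥ α → fail to reject H₀

reject H₀: no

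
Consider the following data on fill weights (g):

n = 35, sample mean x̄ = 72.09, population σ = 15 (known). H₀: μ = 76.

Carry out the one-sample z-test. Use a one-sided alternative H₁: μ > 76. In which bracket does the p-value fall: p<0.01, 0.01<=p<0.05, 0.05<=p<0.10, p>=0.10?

SE = σ/√n = 15/√35 = 2.5355
z = (x̄−μ₀)/SE = (72.09−76)/2.5355 = -1.5421
p-value (one-sided, H₁ greater) = 0.93848
→ bracket: p>=0.10

p-value bracket: p>=0.10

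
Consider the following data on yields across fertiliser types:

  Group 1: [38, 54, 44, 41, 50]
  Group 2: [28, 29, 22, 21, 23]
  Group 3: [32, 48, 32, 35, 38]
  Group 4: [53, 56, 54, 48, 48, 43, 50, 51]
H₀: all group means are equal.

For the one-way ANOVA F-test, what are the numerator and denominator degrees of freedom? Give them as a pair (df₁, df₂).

degrees of freedom = [3, 19]

k = 4 groups, N = 23 total
df = (k−1, N−k) = (4−1, 23−4) = (3, 19)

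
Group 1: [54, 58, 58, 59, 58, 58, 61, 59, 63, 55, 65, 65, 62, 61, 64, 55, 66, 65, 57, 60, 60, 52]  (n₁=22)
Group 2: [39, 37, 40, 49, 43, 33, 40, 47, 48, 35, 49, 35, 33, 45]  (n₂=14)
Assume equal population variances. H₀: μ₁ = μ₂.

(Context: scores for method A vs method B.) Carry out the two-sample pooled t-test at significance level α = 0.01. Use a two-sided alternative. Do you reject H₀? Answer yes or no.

x̄₁=59.773, s₁=3.891, n₁=22
x̄₂=40.929, s₂=5.916, n₂=14
s_p² = [21·3.891² + 13·5.916²]/34 = 22.7292
SE = √(s_p²·(1/22+1/14)) = 1.6299
t = (59.773−40.929)/1.6299 = 11.5614
df = 34
p-value (two-sided) = 0.00000
At α=0.01: p < α → reject H₀

reject H₀: yes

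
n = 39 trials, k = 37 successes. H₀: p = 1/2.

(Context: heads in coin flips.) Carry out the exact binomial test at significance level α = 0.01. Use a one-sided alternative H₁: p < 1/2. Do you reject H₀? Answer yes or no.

Exact binomial: n=39, k=37, p₀=1/2=0.5000
P(X≤37) from Σ C(n,i)·p₀^i·(1−p₀)^(n−i)
p-value (one-sided, H₁ less) = 1.00000
At α=0.01: p ≥ α → fail to reject H₀

reject H₀: no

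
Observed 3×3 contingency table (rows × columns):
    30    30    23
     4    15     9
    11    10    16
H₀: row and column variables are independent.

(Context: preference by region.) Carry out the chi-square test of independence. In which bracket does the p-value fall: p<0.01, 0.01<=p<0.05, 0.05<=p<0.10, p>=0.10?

Row totals [83, 28, 37], col totals [45, 55, 48], n=148
χ² = (30−25.24)²/25.24 + (30−30.84)²/30.84 + (23−26.92)²/26.92 + (4−8.51)²/8.51 + (15−10.41)²/10.41 + (9−9.08)²/9.08 + (11−11.25)²/11.25 + (10−13.75)²/13.75 + (16−12.00)²/12.00 = 8.2768
df = 4
p-value (upper-tail) = 0.08195
→ bracket: 0.05<=p<0.10

p-value bracket: 0.05<=p<0.10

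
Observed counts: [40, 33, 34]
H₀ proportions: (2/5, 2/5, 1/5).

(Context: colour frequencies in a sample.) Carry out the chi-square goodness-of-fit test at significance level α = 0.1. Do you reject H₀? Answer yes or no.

reject H₀: yes

n = 107; E_i = n·p_i = [42.80, 42.80, 21.40]
χ² = (40−42.80)²/42.80 + (33−42.80)²/42.80 + (34−21.40)²/21.40 = 9.8458
df = 2
p-value (upper-tail) = 0.00728
At α=0.1: p < α → reject H₀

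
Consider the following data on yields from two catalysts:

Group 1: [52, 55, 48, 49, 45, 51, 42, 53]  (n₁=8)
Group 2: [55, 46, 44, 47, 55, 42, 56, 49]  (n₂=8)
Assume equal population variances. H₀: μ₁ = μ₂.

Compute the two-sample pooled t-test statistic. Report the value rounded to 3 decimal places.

test statistic = 0.051

x̄₁=49.375, s₁=4.307, n₁=8
x̄₂=49.250, s₂=5.445, n₂=8
s_p² = [7·4.307² + 7·5.445²]/14 = 24.0982
SE = √(s_p²·(1/8+1/8)) = 2.4545
t = (49.375−49.250)/2.4545 = 0.0509
df = 14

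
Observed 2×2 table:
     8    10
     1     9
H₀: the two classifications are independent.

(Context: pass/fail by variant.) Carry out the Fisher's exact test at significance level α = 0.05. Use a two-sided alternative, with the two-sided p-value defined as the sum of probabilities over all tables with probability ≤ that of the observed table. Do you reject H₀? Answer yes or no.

Margins: r₁=18, r₂=10, c₁=9, c₂=19, n=28
p_obs = C(18,8)·C(10,1)/C(28,9); sum pmf over tables with pmf ≤ p_obs
p-value (two-sided) = 0.09798
At α=0.05: p ≥ α → fail to reject H₀

reject H₀: no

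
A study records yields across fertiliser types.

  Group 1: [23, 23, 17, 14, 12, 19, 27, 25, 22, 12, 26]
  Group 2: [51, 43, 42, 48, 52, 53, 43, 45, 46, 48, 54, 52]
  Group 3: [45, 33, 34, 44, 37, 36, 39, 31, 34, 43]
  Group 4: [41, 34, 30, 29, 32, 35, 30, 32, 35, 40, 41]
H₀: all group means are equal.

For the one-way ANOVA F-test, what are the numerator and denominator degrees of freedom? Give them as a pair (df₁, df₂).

k = 4 groups, N = 44 total
df = (k−1, N−k) = (4−1, 44−4) = (3, 40)

degrees of freedom = [3, 40]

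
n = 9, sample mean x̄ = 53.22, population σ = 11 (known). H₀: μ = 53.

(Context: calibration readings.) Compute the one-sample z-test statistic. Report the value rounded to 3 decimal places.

SE = σ/√n = 11/√9 = 3.6667
z = (x̄−μ₀)/SE = (53.22−53)/3.6667 = 0.0600

test statistic = 0.060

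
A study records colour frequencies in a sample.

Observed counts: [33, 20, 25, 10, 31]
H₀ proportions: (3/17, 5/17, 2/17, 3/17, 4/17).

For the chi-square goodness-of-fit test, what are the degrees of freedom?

df = k − 1 = 5 − 1 = 4

degrees of freedom = 4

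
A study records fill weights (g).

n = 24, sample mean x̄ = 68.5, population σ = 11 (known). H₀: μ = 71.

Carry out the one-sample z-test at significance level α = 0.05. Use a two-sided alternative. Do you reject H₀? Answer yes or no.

SE = σ/√n = 11/√24 = 2.2454
z = (x̄−μ₀)/SE = (68.5−71)/2.2454 = -1.1134
p-value (two-sided) = 0.26553
At α=0.05: p ≥ α → fail to reject H₀

reject H₀: no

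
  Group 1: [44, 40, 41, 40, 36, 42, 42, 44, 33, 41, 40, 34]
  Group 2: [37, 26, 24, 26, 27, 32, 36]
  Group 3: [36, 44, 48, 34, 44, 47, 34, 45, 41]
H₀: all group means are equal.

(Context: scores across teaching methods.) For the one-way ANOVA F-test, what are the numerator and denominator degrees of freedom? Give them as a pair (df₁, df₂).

degrees of freedom = [2, 25]

k = 3 groups, N = 28 total
df = (k−1, N−k) = (3−1, 28−3) = (2, 25)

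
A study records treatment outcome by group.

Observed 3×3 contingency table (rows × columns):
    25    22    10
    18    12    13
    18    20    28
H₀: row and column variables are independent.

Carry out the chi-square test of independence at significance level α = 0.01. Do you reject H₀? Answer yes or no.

Row totals [57, 43, 66], col totals [61, 54, 51], n=166
χ² = (25−20.95)²/20.95 + (22−18.54)²/18.54 + (10−17.51)²/17.51 + (18−15.80)²/15.80 + (12−13.99)²/13.99 + (13−13.21)²/13.21 + (18−24.25)²/24.25 + (20−21.47)²/21.47 + (28−20.28)²/20.28 = 9.8980
df = 4
p-value (upper-tail) = 0.04218
At α=0.01: p ≥ α → fail to reject H₀

reject H₀: no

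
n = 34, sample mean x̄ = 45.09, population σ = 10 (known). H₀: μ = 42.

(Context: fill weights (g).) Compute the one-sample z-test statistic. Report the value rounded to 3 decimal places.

test statistic = 1.802

SE = σ/√n = 10/√34 = 1.7150
z = (x̄−μ₀)/SE = (45.09−42)/1.7150 = 1.8018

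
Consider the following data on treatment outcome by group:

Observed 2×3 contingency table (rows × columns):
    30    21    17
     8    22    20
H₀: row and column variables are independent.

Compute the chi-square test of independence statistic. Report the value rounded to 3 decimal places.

Row totals [68, 50], col totals [38, 43, 37], n=118
χ² = (30−21.90)²/21.90 + (21−24.78)²/24.78 + (17−21.32)²/21.32 + (8−16.10)²/16.10 + (22−18.22)²/18.22 + (20−15.68)²/15.68 = 10.5020
df = 2

test statistic = 10.502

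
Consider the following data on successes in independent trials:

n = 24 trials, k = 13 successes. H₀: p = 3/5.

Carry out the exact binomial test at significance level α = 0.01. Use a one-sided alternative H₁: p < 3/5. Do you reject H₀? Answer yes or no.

Exact binomial: n=24, k=13, p₀=3/5=0.6000
P(X≤13) from Σ C(n,i)·p₀^i·(1−p₀)^(n−i)
p-value (one-sided, H₁ less) = 0.34976
At α=0.01: p ≥ α → fail to reject H₀

reject H₀: no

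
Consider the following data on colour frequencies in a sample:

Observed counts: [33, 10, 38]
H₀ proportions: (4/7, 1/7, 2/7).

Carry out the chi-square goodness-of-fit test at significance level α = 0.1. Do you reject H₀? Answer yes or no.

reject H₀: yes

n = 81; E_i = n·p_i = [46.29, 11.57, 23.14]
χ² = (33−46.29)²/46.29 + (10−11.57)²/11.57 + (38−23.14)²/23.14 = 13.5648
df = 2
p-value (upper-tail) = 0.00113
At α=0.1: p < α → reject H₀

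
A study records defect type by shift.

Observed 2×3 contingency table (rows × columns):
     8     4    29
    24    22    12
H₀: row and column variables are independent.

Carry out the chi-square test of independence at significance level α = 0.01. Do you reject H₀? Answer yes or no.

Row totals [41, 58], col totals [32, 26, 41], n=99
χ² = (8−13.25)²/13.25 + (4−10.77)²/10.77 + (29−16.98)²/16.98 + (24−18.75)²/18.75 + (22−15.23)²/15.23 + (12−24.02)²/24.02 = 25.3383
df = 2
p-value (upper-tail) = 0.00000
At α=0.01: p < α → reject H₀

reject H₀: yes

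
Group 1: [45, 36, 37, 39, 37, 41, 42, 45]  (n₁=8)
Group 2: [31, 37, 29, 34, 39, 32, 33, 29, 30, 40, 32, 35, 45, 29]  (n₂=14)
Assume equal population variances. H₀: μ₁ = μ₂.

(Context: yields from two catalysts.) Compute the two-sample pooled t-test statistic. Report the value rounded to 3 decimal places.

x̄₁=40.250, s₁=3.576, n₁=8
x̄₂=33.929, s₂=4.811, n₂=14
s_p² = [7·3.576² + 13·4.811²]/20 = 19.5214
SE = √(s_p²·(1/8+1/14)) = 1.9582
t = (40.250−33.929)/1.9582 = 3.2282
df = 20

test statistic = 3.228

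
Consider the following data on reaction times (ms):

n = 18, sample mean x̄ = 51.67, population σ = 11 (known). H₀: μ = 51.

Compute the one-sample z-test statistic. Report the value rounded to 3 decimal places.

test statistic = 0.258

SE = σ/√n = 11/√18 = 2.5927
z = (x̄−μ₀)/SE = (51.67−51)/2.5927 = 0.2584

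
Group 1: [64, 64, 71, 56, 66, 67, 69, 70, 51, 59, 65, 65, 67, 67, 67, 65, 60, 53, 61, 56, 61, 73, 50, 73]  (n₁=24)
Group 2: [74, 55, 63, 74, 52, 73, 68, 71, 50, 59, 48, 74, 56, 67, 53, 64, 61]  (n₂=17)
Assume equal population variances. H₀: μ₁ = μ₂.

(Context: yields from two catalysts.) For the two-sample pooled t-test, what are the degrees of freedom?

degrees of freedom = 39

df = n₁ + n₂ − 2 = 24 + 17 − 2 = 39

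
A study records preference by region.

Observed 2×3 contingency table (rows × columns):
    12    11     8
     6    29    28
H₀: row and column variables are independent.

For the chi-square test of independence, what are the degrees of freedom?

df = (r−1)(c−1) = (2−1)·(3−1) = 2

degrees of freedom = 2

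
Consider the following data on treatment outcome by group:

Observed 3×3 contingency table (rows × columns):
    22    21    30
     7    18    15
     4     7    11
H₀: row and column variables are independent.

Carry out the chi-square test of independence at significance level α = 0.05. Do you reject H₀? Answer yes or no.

Row totals [73, 40, 22], col totals [33, 46, 56], n=135
χ² = (22−17.84)²/17.84 + (21−24.87)²/24.87 + (30−30.28)²/30.28 + (7−9.78)²/9.78 + (18−13.63)²/13.63 + (15−16.59)²/16.59 + (4−5.38)²/5.38 + (7−7.50)²/7.50 + (11−9.13)²/9.13 = 4.6878
df = 4
p-value (upper-tail) = 0.32086
At α=0.05: p ≥ α → fail to reject H₀

reject H₀: no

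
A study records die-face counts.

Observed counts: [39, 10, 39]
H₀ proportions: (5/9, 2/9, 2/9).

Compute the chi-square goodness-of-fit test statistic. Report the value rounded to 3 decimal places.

n = 88; E_i = n·p_i = [48.89, 19.56, 19.56]
χ² = (39−48.89)²/48.89 + (10−19.56)²/19.56 + (39−19.56)²/19.56 = 26.0034
df = 2

test statistic = 26.003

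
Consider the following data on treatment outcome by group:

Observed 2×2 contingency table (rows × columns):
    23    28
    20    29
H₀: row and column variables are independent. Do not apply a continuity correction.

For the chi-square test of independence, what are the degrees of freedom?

df = (r−1)(c−1) = (2−1)·(2−1) = 1

degrees of freedom = 1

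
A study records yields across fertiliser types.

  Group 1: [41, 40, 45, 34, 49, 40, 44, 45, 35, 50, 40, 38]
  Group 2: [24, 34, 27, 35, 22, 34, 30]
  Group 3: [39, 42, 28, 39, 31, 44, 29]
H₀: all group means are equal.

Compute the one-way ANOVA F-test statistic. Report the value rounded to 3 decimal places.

Group means [41.75, 29.43, 36.00], grand mean 36.885
SSB = Σnᵢ(x̄ᵢ−x̄)² = 678.690; SSW = ΣΣ(x−x̄ᵢ)² = 695.964
MSB = 678.690/2 = 339.3448; MSW = 695.964/23 = 30.2593
F = MSB/MSW = 11.2146
df = (2, 23)

test statistic = 11.215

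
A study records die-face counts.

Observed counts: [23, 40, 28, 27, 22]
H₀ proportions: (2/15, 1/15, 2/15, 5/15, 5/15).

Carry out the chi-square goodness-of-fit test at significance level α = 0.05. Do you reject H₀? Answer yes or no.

n = 140; E_i = n·p_i = [18.67, 9.33, 18.67, 46.67, 46.67]
χ² = (23−18.67)²/18.67 + (40−9.33)²/9.33 + (28−18.67)²/18.67 + (27−46.67)²/46.67 + (22−46.67)²/46.67 = 127.7607
df = 4
p-value (upper-tail) = 0.00000
At α=0.05: p < α → reject H₀

reject H₀: yes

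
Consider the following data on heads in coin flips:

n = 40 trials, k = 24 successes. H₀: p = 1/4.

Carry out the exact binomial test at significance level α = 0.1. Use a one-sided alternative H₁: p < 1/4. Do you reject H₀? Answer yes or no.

Exact binomial: n=40, k=24, p₀=1/4=0.2500
P(X≤24) from Σ C(n,i)·p₀^i·(1−p₀)^(n−i)
p-value (one-sided, H₁ less) = 1.00000
At α=0.1: p ≥ α → fail to reject H₀

reject H₀: no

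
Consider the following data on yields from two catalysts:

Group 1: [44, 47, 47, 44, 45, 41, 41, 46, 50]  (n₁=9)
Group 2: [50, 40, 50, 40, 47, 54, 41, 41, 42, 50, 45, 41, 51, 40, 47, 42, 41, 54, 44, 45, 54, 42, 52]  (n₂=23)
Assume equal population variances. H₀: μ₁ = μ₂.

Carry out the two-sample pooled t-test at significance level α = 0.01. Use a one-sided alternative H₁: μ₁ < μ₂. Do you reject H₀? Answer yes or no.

reject H₀: no

x̄₁=45.000, s₁=2.915, n₁=9
x̄₂=45.783, s₂=5.063, n₂=23
s_p² = [8·2.915² + 22·5.063²]/30 = 21.0638
SE = √(s_p²·(1/9+1/23)) = 1.8045
t = (45.000−45.783)/1.8045 = -0.4337
df = 30
p-value (one-sided, H₁ less) = 0.33381
At α=0.01: p ≥ α → fail to reject H₀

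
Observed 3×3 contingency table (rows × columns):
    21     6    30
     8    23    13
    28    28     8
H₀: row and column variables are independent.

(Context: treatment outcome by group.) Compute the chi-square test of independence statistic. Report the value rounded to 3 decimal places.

Row totals [57, 44, 64], col totals [57, 57, 51], n=165
χ² = (21−19.69)²/19.69 + (6−19.69)²/19.69 + (30−17.62)²/17.62 + (8−15.20)²/15.20 + (23−15.20)²/15.20 + (13−13.60)²/13.60 + (28−22.11)²/22.11 + (28−22.11)²/22.11 + (8−19.78)²/19.78 = 35.9039
df = 4

test statistic = 35.904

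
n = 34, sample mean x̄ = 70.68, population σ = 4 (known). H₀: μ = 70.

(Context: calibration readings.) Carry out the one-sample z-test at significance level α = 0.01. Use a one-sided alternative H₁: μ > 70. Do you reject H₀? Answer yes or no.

SE = σ/√n = 4/√34 = 0.6860
z = (x̄−μ₀)/SE = (70.68−70)/0.6860 = 0.9913
p-value (one-sided, H₁ greater) = 0.16078
At α=0.01: p ≥ α → fail to reject H₀

reject H₀: no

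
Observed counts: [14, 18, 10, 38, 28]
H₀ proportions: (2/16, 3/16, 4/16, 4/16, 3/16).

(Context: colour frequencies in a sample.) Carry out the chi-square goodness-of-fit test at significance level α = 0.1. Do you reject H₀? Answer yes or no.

reject H₀: yes

n = 108; E_i = n·p_i = [13.50, 20.25, 27.00, 27.00, 20.25]
χ² = (14−13.50)²/13.50 + (18−20.25)²/20.25 + (10−27.00)²/27.00 + (38−27.00)²/27.00 + (28−20.25)²/20.25 = 18.4198
df = 4
p-value (upper-tail) = 0.00102
At α=0.1: p < α → reject H₀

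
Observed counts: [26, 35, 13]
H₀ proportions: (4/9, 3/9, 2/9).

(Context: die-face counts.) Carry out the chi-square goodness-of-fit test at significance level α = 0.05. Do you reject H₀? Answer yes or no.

reject H₀: yes

n = 74; E_i = n·p_i = [32.89, 24.67, 16.44]
χ² = (26−32.89)²/32.89 + (35−24.67)²/24.67 + (13−16.44)²/16.44 = 6.4932
df = 2
p-value (upper-tail) = 0.03891
At α=0.05: p < α → reject H₀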